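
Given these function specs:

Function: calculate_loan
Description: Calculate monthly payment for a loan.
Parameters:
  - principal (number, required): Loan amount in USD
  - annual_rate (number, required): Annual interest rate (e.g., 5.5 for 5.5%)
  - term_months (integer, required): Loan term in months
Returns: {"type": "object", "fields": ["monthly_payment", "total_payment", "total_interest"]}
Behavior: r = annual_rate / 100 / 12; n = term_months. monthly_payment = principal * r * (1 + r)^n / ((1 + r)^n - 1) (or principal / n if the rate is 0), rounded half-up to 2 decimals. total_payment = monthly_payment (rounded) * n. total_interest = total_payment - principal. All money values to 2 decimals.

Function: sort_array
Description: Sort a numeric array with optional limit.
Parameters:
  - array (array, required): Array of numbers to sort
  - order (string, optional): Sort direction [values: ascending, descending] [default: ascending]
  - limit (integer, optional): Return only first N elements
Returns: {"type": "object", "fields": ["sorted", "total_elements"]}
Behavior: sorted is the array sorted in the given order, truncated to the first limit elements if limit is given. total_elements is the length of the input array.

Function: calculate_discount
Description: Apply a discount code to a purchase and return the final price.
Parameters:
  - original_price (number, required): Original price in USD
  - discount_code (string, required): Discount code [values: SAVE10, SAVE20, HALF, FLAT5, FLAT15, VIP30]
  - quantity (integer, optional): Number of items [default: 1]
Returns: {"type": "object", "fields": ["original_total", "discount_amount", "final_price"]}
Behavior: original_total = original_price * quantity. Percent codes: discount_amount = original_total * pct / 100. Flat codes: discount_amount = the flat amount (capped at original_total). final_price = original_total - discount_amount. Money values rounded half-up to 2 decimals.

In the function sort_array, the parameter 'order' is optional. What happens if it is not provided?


The sort_array spec declares:
  - order (string, optional): Sort direction [values: ascending, descending] [default: ascending]
It defaults to ascending


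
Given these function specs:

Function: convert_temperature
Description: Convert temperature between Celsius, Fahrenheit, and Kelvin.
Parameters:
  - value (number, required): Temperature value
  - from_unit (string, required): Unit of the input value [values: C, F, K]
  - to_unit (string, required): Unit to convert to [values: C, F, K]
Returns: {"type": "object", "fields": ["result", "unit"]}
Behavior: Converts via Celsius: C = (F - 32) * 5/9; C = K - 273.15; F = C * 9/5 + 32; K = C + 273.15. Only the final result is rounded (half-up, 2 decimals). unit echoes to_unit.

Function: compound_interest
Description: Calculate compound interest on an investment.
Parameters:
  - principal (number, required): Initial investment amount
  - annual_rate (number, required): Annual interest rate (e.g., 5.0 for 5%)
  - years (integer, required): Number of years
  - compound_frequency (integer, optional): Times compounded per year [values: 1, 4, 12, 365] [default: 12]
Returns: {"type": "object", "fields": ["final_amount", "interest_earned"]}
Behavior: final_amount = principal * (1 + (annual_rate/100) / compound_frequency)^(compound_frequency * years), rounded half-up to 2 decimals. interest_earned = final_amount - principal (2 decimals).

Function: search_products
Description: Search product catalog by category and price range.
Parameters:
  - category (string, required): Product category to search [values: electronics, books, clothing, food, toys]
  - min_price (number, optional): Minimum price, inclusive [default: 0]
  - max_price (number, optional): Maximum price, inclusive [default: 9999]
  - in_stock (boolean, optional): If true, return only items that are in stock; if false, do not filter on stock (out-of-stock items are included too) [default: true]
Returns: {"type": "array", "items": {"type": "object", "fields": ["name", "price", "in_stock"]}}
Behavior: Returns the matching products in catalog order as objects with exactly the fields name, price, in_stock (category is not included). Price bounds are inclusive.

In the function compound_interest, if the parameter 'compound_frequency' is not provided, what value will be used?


The compound_interest spec declares:
  - compound_frequency (integer, optional): Times compounded per year [values: 1, 4, 12, 365] [default: 12]
Default:
12


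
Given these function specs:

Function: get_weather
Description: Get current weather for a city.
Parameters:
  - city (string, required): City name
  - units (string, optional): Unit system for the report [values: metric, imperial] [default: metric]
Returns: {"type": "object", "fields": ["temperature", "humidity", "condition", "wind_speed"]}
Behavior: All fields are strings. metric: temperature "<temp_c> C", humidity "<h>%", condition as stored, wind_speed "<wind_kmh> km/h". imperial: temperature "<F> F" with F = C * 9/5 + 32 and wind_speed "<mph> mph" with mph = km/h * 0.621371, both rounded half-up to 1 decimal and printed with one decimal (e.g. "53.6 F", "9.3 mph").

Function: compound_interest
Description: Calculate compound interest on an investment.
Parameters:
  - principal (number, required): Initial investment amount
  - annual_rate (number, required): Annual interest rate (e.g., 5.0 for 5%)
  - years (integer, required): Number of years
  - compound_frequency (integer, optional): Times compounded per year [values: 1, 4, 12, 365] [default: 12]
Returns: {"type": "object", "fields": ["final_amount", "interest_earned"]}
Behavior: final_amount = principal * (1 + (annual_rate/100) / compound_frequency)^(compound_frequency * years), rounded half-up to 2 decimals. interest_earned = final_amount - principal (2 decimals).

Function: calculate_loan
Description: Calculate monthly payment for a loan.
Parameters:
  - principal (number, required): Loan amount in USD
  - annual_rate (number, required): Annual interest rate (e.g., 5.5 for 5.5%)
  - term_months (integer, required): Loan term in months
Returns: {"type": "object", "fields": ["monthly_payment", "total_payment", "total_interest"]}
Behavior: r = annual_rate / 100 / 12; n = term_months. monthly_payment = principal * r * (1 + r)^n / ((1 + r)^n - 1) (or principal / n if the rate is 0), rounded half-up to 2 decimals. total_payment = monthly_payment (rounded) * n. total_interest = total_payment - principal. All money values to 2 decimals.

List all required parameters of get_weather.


Parameters of get_weather and their required/optional flag:
  city: required
  units: optional
city


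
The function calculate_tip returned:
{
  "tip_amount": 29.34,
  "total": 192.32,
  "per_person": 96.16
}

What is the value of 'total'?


192.32


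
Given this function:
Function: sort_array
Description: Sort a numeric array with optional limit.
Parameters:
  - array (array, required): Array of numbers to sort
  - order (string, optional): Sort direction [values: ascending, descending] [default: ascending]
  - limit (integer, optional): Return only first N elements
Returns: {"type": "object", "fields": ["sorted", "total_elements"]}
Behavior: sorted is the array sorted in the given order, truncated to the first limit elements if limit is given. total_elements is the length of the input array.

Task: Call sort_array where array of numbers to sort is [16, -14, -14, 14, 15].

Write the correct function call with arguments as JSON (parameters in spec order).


Mapping each described value to its parameter name:
  'Array of numbers to sort' -> array = [16, -14, -14, 14, 15]
sort_array({"array": [16, -14, -14, 14, 15]})


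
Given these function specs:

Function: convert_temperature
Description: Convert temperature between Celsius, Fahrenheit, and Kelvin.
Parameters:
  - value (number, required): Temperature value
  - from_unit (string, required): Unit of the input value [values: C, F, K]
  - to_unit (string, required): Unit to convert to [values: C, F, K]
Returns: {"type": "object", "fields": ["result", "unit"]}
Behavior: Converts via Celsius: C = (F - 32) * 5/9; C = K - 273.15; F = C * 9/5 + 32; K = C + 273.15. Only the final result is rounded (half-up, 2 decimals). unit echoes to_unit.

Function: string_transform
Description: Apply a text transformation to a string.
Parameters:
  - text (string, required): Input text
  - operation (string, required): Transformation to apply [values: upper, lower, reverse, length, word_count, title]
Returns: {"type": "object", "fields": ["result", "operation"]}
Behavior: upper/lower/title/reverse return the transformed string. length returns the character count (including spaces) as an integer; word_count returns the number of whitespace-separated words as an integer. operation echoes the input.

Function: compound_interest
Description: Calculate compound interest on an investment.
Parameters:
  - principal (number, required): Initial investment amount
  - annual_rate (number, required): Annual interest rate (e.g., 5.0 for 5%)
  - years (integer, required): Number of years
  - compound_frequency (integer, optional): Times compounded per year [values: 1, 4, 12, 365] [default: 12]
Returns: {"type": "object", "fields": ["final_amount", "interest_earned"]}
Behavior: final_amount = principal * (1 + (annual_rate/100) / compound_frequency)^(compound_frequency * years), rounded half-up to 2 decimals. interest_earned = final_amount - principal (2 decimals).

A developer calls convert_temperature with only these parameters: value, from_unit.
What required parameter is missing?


Required parameters: value, from_unit, to_unit
Provided: value, from_unit
Missing: to_unit
to_unit


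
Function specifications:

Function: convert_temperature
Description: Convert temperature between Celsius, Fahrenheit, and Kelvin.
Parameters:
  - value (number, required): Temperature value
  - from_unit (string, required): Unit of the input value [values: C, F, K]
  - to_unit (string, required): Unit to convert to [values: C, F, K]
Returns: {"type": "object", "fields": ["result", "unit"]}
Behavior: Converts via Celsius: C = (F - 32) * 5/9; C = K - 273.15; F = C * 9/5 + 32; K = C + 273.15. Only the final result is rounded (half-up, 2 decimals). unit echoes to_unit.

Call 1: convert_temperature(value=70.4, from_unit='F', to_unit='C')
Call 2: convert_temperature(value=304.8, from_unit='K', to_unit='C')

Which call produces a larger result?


Call 1:
  To C: (70.4 - 32) * 5/9 = 21.333333
  Target is C: 21.333333
  Round to 2 decimals: 21.33
  -> 21.33 C
Call 2:
  To C: 304.8 - 273.15 = 31.65
  Target is C: 31.65
  Round to 2 decimals: 31.65
  -> 31.65 C
Call 2 (31.65 C)


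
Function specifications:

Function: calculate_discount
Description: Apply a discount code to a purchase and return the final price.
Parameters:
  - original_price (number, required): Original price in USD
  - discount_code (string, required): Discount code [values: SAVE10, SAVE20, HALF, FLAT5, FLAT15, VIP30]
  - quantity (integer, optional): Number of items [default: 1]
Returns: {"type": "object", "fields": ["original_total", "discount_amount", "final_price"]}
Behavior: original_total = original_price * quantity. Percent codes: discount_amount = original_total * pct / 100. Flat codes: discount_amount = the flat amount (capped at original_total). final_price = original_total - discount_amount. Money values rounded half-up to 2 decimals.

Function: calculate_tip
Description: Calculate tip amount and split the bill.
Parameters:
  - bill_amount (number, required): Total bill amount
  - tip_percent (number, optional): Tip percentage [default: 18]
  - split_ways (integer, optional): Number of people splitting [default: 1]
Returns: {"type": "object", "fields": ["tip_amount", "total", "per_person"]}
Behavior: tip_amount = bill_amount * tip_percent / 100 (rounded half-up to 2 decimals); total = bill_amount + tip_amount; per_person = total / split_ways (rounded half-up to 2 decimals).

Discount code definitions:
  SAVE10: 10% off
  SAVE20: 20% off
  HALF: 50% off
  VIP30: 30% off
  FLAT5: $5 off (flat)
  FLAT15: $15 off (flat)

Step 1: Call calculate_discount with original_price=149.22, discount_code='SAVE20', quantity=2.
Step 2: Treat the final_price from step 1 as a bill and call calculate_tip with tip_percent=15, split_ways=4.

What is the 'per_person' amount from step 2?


Step 1: calculate_discount(original_price=149.22, discount_code=SAVE20, quantity=2)
  original_total = 149.22 * 2 = 298.44
  SAVE20 = 20% off: discount_amount = 298.44 * 20/100 = 59.688 -> 59.69
  final_price = 298.44 - 59.69 = 238.75
  -> final_price = 238.75
Step 2: calculate_tip(bill_amount=238.75, tip_percent=15, split_ways=4)
  tip_amount = 238.75 * 15/100 = 35.8125 -> 35.81
  total = 238.75 + 35.81 = 274.56
  per_person = 274.56 / 4 = 68.64 -> 68.64
  -> per_person = 68.64
$68.64


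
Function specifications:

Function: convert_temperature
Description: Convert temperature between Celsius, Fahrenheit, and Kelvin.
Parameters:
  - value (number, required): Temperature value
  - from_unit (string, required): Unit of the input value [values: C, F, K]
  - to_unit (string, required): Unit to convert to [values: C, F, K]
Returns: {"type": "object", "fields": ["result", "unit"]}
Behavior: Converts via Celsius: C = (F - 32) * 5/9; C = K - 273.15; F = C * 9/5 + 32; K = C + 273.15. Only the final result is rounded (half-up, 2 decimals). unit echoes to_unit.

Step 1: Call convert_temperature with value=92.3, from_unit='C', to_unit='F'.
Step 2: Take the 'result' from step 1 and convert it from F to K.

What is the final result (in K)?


Step 1: convert_temperature(value=92.3, from_unit=C, to_unit=F)
  Input already in C: 92.3
  To F: 92.3 * 9/5 + 32 = 198.14
  Round to 2 decimals: 198.14
  -> result = 198.14 F
Step 2: convert_temperature(value=198.14, from_unit=F, to_unit=K)
  To C: (198.14 - 32) * 5/9 = 92.3
  To K: 92.3 + 273.15 = 365.45
  Round to 2 decimals: 365.45
  -> result = 365.45 K
365.45 K


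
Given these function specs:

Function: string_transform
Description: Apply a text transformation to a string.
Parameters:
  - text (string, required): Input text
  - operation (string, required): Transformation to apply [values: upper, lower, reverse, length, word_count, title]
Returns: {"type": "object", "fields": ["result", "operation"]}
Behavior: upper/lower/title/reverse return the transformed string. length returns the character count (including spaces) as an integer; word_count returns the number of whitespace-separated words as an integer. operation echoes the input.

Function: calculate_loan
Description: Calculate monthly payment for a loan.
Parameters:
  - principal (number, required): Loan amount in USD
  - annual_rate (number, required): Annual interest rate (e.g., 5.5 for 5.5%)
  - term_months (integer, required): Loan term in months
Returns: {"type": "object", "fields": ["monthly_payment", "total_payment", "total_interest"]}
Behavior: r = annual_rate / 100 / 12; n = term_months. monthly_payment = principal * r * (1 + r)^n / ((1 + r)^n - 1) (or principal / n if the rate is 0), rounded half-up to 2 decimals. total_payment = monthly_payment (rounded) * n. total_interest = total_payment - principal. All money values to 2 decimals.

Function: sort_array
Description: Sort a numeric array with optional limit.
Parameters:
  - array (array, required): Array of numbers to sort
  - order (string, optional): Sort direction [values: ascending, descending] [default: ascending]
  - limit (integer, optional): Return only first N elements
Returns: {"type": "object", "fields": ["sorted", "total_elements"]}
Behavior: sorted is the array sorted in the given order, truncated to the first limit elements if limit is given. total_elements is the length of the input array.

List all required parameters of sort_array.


Parameters of sort_array and their required/optional flag:
  array: required
  order: optional
  limit: optional
array


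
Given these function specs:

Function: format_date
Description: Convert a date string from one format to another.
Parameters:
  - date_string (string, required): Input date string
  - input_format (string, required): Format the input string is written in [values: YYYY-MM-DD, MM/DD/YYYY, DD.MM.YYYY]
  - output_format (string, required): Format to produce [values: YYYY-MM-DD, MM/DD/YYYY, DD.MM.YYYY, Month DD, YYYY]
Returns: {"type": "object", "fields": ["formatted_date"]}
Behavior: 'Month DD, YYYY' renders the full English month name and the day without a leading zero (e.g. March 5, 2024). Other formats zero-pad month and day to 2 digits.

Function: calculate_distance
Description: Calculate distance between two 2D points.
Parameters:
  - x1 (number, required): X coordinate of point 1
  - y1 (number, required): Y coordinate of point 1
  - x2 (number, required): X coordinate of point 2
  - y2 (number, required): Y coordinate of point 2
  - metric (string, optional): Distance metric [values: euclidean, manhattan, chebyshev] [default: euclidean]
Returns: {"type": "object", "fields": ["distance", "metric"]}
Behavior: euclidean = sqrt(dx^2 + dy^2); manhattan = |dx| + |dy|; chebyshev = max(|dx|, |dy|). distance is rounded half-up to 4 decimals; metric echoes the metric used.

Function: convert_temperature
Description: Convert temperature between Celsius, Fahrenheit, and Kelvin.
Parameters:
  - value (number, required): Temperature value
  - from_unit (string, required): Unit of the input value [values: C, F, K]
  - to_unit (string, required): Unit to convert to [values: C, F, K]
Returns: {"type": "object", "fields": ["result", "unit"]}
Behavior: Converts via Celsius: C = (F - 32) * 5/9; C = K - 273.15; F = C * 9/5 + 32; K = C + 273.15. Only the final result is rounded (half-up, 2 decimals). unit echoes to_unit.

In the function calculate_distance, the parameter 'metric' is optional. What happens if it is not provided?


The calculate_distance spec declares:
  - metric (string, optional): Distance metric [values: euclidean, manhattan, chebyshev] [default: euclidean]
It defaults to euclidean


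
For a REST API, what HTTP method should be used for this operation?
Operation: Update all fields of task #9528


GET = read, POST = create, PUT = update/replace, DELETE = remove
This operation is an update/replace.
PUT


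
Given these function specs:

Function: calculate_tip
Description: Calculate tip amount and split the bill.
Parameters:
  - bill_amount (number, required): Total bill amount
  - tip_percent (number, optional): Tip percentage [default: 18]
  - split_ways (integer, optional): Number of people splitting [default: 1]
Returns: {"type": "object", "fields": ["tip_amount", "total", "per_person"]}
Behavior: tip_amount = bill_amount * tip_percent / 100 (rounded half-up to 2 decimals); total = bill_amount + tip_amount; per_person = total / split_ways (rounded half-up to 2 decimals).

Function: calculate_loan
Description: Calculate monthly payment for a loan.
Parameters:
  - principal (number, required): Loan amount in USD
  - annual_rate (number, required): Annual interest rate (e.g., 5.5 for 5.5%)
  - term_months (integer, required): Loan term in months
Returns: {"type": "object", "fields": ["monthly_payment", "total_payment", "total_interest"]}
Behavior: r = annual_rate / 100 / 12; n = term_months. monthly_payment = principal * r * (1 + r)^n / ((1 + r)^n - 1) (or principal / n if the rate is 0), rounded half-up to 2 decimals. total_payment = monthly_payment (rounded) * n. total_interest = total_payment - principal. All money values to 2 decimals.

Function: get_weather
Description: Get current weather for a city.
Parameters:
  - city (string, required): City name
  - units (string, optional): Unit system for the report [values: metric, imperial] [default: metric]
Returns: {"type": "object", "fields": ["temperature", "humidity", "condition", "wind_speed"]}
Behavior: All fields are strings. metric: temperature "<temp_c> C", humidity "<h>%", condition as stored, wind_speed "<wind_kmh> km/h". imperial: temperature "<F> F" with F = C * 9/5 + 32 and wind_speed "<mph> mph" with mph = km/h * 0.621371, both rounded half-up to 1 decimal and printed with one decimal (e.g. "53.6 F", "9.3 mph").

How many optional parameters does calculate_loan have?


Parameters of calculate_loan: principal (required), annual_rate (required), term_months (required)
Optional count:
0


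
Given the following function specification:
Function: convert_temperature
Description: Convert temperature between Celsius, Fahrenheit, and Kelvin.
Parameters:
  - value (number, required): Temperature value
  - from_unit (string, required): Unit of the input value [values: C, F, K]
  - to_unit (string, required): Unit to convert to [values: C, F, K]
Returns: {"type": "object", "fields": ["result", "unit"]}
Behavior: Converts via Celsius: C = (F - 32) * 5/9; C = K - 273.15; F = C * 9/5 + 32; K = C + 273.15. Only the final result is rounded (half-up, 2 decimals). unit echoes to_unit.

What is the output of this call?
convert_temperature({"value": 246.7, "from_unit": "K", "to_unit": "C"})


To C: 246.7 - 273.15 = -26.45
Target is C: -26.45
Round to 2 decimals: -26.45
Output:
{"result": -26.45, "unit": "C"}


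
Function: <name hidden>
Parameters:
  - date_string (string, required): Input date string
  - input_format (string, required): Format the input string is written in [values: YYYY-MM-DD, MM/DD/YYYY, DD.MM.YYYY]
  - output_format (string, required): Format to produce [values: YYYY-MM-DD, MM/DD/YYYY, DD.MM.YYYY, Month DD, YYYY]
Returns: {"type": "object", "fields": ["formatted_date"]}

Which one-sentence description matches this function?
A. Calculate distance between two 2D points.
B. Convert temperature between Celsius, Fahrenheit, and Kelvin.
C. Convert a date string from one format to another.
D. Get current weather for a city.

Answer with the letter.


Parameters date_string, input_format, output_format and return ["formatted_date"] fit: Convert a date string from one format to another.
C


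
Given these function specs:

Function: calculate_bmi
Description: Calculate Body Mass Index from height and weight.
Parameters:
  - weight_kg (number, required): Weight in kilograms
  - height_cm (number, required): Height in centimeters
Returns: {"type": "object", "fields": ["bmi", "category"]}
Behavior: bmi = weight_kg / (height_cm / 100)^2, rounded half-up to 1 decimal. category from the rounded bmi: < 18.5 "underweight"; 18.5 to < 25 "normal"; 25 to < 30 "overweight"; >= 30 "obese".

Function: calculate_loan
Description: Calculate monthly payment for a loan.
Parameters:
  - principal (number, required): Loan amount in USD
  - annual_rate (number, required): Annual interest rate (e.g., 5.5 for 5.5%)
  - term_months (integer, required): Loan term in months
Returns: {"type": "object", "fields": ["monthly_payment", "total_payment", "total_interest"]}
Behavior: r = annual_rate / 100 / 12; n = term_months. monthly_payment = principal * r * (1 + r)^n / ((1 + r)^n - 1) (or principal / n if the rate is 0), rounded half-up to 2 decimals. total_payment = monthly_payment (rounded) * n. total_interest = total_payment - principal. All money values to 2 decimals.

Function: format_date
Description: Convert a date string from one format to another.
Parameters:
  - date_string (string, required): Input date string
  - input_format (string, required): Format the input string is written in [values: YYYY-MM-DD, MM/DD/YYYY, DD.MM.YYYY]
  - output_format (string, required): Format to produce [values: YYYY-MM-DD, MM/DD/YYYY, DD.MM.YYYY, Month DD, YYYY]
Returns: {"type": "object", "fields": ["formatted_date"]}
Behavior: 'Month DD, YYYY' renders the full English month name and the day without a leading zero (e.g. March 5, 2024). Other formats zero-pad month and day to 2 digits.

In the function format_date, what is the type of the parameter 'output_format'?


The format_date spec declares:
  - output_format (string, required): Format to produce [values: YYYY-MM-DD, MM/DD/YYYY, DD.MM.YYYY, Month DD, YYYY]
Type:
string


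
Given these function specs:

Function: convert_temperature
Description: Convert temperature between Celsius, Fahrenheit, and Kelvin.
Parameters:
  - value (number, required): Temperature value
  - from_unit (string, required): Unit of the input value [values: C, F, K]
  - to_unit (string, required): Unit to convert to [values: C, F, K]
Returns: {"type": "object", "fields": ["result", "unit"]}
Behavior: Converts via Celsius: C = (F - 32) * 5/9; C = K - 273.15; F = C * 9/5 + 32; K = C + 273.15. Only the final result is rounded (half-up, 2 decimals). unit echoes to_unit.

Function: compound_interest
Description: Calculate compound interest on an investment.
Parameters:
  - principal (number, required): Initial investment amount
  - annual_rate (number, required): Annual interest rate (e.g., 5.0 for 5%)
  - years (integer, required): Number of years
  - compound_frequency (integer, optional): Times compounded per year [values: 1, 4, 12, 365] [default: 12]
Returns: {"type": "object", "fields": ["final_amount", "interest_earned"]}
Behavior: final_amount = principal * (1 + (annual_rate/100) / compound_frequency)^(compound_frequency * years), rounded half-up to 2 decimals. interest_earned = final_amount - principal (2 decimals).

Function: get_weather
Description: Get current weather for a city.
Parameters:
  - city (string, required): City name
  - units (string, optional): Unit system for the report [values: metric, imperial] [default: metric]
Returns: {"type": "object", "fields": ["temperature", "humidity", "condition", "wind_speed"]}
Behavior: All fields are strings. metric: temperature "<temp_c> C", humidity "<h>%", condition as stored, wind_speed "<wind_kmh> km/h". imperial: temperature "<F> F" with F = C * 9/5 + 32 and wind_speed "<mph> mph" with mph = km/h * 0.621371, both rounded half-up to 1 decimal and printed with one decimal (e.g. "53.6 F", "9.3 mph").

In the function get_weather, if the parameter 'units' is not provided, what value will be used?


The get_weather spec declares:
  - units (string, optional): Unit system for the report [values: metric, imperial] [default: metric]
Default:
metric


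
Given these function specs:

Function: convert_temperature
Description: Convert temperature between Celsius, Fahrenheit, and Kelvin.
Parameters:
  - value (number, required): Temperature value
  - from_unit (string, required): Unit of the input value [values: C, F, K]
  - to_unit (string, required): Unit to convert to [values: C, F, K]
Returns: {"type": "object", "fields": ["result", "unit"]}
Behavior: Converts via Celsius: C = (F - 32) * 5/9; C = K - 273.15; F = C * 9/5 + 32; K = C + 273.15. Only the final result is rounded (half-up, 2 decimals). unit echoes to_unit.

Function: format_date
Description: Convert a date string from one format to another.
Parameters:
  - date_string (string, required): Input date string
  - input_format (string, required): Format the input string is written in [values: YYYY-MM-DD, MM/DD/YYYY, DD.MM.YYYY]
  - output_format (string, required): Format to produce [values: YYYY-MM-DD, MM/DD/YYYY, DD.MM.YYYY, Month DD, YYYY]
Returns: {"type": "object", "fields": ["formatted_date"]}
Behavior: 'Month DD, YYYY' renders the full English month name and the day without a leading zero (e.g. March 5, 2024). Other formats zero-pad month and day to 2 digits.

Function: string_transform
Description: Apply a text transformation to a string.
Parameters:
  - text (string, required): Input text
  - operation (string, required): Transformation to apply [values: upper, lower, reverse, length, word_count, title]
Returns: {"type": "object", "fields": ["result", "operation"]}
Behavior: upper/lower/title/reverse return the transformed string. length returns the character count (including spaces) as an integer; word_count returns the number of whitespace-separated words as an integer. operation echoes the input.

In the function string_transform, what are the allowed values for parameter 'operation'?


The string_transform spec declares:
  - operation (string, required): Transformation to apply [values: upper, lower, reverse, length, word_count, title]
Allowed values:
upper, lower, reverse, length, word_count, title


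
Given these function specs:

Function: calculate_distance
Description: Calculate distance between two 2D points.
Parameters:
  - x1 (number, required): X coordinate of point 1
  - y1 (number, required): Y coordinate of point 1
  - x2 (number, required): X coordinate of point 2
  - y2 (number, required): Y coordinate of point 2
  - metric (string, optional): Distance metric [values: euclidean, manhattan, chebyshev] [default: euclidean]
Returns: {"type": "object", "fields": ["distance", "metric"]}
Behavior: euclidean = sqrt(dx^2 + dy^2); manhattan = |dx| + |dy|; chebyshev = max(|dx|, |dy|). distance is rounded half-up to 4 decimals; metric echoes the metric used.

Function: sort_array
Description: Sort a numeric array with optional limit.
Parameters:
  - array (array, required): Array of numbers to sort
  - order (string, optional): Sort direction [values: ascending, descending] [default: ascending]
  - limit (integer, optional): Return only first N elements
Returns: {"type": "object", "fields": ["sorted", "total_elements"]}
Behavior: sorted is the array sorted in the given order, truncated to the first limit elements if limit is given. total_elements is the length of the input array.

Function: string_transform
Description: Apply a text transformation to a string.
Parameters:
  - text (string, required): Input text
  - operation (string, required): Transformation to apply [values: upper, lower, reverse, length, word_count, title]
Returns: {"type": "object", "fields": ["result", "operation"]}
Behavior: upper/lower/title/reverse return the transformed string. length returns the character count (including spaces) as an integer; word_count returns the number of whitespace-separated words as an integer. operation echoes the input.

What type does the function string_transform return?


The string_transform spec declares Returns: {"type": "object", "fields": ["result", "operation"]}
Type:
object


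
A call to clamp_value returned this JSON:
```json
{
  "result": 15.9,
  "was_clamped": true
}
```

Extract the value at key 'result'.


15.9


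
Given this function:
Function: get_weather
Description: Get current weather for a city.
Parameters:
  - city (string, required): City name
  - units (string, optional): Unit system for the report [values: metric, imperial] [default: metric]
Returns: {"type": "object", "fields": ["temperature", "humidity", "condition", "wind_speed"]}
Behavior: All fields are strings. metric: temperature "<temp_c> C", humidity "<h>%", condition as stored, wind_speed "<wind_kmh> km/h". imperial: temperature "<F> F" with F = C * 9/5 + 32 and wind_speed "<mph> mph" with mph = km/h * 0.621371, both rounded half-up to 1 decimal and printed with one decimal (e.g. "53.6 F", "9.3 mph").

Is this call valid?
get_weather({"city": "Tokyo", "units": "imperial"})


Checking all required parameters present and types match... All valid.
Valid


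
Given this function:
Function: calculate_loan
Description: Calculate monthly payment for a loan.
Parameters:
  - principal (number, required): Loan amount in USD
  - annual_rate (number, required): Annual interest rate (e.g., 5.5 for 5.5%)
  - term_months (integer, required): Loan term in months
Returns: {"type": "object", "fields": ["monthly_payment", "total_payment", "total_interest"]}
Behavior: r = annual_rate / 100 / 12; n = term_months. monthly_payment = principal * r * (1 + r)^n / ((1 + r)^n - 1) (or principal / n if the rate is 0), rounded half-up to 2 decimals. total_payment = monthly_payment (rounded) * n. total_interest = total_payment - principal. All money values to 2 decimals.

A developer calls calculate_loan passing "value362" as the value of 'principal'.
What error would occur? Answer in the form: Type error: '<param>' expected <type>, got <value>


Spec: 'principal' is declared as number; "value362" is a string.
Type error: 'principal' expected number, got "value362"


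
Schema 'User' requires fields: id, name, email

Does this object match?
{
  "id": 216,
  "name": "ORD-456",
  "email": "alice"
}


Checking required fields... All present.
Valid - all required fields present


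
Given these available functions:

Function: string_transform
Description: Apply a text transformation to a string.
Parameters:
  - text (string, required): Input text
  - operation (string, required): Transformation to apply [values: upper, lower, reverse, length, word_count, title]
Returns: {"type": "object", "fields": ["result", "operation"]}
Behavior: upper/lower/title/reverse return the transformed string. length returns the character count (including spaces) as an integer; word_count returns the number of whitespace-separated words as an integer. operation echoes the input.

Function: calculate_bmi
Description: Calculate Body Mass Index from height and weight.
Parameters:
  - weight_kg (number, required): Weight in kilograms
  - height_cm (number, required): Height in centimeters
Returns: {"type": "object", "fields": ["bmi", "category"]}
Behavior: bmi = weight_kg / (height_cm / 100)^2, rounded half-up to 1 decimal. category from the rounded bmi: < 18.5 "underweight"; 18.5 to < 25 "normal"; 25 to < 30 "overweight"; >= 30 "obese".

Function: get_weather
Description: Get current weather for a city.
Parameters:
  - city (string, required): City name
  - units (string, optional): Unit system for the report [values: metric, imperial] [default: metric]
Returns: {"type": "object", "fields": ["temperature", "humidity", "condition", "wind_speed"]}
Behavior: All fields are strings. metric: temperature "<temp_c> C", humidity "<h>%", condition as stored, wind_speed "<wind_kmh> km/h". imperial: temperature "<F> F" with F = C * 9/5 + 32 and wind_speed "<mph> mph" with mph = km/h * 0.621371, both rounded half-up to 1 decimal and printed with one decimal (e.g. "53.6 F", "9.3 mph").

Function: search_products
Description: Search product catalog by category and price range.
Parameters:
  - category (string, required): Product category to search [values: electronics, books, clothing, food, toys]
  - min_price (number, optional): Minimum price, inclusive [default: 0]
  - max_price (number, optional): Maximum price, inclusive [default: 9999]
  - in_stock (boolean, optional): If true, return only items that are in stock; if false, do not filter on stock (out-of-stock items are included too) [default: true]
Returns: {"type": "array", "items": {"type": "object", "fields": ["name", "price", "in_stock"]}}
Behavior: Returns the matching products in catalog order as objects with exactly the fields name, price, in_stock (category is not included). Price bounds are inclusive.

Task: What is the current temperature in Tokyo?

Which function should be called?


The task needs a function whose description is: Get current weather for a city.
get_weather


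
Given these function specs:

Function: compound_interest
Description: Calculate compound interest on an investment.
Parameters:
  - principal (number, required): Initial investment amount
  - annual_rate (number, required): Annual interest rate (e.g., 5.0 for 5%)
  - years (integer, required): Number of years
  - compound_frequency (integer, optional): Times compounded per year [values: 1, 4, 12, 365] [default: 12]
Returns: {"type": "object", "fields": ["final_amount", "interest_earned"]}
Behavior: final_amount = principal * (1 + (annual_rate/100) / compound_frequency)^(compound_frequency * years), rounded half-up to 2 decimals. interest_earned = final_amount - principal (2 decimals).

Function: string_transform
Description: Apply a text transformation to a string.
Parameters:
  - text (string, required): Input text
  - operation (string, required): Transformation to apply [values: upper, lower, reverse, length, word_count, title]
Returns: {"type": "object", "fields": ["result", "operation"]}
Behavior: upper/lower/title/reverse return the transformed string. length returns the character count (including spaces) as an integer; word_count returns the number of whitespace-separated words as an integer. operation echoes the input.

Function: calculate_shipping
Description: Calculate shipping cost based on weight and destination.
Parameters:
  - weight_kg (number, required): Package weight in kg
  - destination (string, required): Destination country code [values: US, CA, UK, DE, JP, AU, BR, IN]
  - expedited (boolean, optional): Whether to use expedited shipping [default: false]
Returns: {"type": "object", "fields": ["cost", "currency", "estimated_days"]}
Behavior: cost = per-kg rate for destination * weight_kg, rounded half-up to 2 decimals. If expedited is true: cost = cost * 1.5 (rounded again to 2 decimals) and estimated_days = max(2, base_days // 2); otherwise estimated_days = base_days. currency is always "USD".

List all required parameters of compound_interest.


Parameters of compound_interest and their required/optional flag:
  principal: required
  annual_rate: required
  years: required
  compound_frequency: optional
annual_rate, principal, years


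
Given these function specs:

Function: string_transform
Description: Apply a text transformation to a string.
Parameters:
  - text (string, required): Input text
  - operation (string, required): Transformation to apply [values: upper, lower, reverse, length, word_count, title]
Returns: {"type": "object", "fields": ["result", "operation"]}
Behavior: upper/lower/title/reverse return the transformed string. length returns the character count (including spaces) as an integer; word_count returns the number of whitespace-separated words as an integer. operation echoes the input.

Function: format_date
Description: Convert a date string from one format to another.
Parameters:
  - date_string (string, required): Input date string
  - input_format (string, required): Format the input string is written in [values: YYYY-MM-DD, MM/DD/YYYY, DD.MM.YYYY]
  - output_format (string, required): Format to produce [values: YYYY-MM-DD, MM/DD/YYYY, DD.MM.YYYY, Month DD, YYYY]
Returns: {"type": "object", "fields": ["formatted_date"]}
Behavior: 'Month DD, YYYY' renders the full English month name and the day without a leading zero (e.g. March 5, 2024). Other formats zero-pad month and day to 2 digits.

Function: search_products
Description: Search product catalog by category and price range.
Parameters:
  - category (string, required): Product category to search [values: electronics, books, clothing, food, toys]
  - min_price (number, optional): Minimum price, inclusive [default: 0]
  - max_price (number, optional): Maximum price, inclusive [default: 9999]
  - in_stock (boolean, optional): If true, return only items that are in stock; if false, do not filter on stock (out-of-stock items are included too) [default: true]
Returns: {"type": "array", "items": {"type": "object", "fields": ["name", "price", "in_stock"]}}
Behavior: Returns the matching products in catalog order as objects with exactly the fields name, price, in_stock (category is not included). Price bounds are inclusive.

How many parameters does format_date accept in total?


Parameters of format_date: date_string (required), input_format (required), output_format (required)
Total:
3


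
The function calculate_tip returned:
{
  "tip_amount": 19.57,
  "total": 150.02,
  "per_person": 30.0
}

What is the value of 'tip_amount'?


19.57


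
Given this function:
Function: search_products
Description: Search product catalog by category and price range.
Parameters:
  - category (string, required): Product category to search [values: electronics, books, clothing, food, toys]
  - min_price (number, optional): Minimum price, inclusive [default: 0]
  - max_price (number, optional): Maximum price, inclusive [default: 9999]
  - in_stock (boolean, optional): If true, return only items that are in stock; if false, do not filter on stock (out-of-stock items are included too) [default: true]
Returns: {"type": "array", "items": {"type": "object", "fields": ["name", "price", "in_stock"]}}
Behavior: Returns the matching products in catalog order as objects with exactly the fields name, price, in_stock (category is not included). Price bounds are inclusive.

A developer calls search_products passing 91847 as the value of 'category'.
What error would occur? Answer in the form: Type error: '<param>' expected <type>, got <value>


Spec: 'category' is declared as string; 91847 is an integer.
Type error: 'category' expected string, got 91847
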